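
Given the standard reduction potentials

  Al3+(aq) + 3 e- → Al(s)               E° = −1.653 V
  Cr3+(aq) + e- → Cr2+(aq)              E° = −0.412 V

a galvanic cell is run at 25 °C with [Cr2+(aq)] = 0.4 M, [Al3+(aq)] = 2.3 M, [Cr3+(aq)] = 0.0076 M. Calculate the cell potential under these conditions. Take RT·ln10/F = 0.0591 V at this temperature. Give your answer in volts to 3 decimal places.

+1.132 V

The Cr³⁺/Cr²⁺ couple has the more positive E°, so it is the cathode; Al³⁺/Al is the anode.
E°cell = E°cat − E°an = −0.412 − (−1.653) = +1.241 V; n = 3.
Balancing gives 3 Cr3+(aq) + Al(s) → 3 Cr2+(aq) + Al3+(aq); hence Q = ([Cr2+(aq)]^3·[Al3+(aq)]) / [Cr3+(aq)]^3 = 3.35×10^5 (log Q = 5.525).
By the Nernst equation, E = +1.241 − (0.0591/3)·(5.525) = +1.132 V.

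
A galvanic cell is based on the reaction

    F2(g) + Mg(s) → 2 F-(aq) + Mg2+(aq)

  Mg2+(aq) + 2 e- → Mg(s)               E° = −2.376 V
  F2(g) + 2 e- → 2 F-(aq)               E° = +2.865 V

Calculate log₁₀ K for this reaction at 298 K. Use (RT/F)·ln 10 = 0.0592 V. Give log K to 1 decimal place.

log K = 177.1

The F₂/F⁻ couple is reduced (cathode); E°cell = +2.865 − (−2.376) = +5.241 V with n = 2.
At equilibrium E = 0, so log K = nE°cell / 0.0592 = (2)(+5.241) / 0.0592 = 177.1.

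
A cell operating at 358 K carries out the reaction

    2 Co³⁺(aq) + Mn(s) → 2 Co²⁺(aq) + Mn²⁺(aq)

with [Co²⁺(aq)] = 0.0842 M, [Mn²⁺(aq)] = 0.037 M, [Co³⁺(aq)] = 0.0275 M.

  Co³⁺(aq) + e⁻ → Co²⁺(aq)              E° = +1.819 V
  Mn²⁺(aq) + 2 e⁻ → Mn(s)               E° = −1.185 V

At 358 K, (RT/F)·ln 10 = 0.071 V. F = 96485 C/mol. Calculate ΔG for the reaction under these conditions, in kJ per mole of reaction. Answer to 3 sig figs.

−583 kJ/mol

With Co³⁺/Co²⁺ reduced at the cathode, E°cell = +1.819 − (−1.185) = +3.004 V and n = 2.
Q = ([Co²⁺(aq)]^2·[Mn²⁺(aq)]) / [Co³⁺(aq)]^2 = 0.347, so log Q = −0.460 and E = +3.004 − (0.071/2)(−0.460) = +3.0203 V.
Finally ΔG = −nFE = −(2)(96485 C/mol)(+3.0203 V) = −583 kJ/mol.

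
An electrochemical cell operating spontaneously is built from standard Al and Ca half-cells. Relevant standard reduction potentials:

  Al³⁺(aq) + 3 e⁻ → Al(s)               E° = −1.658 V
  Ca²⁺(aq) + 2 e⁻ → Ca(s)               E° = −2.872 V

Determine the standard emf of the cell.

+1.214 V

The Al³⁺/Al couple has the higher E°, so Al ion is reduced (cathode) and Ca is oxidized (anode).
E°cell = E°(cathode) − E°(anode) = −1.658 − (−2.872) = +1.214 V.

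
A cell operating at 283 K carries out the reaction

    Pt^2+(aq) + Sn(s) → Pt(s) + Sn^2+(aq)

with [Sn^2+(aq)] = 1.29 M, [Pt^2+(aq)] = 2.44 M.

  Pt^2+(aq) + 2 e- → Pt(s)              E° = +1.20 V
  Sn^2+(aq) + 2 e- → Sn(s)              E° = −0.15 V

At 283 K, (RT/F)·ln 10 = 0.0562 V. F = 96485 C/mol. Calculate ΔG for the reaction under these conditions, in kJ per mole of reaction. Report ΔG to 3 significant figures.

E°cell = +1.20 − (−0.15) = +1.35 V; the balanced reaction transfers n = 2 electrons.
The reaction quotient is [Sn^2+(aq)] / [Pt^2+(aq)] = 0.529; by Nernst, E = +1.35 − (0.0562/2)(−0.277) = +1.3578 V.
ΔG = −nFE = −(2)(96485)(+1.3578) J/mol = −262 kJ/mol.

−262 kJ/mol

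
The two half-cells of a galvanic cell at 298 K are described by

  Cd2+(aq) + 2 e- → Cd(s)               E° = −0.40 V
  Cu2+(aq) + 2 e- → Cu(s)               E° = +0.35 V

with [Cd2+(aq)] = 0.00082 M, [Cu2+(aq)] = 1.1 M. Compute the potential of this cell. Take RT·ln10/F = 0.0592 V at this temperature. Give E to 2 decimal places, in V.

Since E°(Cu²⁺/Cu) > E°(Cd²⁺/Cd), Cu²⁺/Cu serves as the cathode.
E°cell = +0.35 − (−0.40) = +0.75 V, with n = 2 electrons transferred.
The balanced reaction is Cu2+(aq) + Cd(s) → Cu(s) + Cd2+(aq), so Q = [Cd2+(aq)] / [Cu2+(aq)] = 0.000745 and log Q = −3.128.
E = E° − (0.0592/n)·log Q = +0.75 − (0.0592/2)(−3.128) = +0.84 V.

+0.84 V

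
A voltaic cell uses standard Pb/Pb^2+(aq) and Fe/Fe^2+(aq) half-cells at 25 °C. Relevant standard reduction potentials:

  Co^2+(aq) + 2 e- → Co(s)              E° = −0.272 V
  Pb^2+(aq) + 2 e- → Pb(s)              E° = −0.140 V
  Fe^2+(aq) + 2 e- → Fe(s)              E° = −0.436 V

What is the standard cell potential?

Of the two couples in this cell, the one with the more positive reduction potential is reduced at the cathode: here that is Pb²⁺/Pb (−0.140 V); Fe²⁺/Fe (−0.436 V) is the anode.
E°cell = E°(cathode) − E°(anode) = −0.140 − (−0.436) = +0.296 V.

+0.296 V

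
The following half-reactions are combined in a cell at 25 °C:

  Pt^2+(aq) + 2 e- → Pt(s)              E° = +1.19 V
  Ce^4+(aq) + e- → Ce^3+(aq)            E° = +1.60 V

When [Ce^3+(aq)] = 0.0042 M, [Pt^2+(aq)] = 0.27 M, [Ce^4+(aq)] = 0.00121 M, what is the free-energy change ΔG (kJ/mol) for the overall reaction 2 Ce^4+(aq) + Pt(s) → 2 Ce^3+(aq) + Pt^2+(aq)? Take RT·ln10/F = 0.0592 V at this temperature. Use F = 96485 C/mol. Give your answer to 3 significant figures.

−76.2 kJ/mol

E°cell = +1.60 − (+1.19) = +0.41 V; the balanced reaction transfers n = 2 electrons.
Q = ([Ce^3+(aq)]^2·[Pt^2+(aq)]) / [Ce^4+(aq)]^2 = 3.25, so log Q = 0.512 and E = +0.41 − (0.0592/2)(0.512) = +0.3948 V.
Then ΔG = −nFE = −2 × 96485 × +0.3948 J/mol = −76.2 kJ/mol.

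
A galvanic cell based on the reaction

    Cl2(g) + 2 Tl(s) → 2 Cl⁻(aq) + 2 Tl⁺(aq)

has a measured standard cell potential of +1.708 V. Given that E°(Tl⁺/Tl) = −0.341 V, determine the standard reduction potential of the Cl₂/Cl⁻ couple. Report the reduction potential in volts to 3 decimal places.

In the reaction as written the Cl₂/Cl⁻ couple is reduced (cathode) and Tl⁺/Tl is oxidized (anode), so E°cell = E°(Cl₂/Cl⁻) − E°(Tl⁺/Tl).
E°(Cl₂/Cl⁻) = E°cell + E°(anode) = +1.708 + (−0.341) = +1.367 V.

+1.367 V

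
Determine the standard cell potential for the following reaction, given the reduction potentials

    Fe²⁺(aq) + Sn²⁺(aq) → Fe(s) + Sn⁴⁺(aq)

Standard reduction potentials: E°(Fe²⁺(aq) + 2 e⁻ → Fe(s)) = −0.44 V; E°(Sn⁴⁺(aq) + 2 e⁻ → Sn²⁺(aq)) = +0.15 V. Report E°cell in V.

−0.59 V

Fe²⁺(aq) gains electrons, so the Fe²⁺/Fe couple is the cathode; the Sn⁴⁺/Sn²⁺ couple is the anode.
E°cell = E°(cathode) − E°(anode) = −0.44 − (+0.15) = −0.59 V.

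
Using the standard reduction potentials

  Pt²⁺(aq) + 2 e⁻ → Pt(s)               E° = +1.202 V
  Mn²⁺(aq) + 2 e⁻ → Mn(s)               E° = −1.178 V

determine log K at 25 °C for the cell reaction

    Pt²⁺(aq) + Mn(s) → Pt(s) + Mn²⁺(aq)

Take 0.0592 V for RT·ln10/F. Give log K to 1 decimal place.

The Pt²⁺/Pt couple is reduced (cathode); E°cell = +1.202 − (−1.178) = +2.380 V with n = 2.
At equilibrium E = 0, so log K = nE°cell / 0.0592 = (2)(+2.380) / 0.0592 = 80.4.

log K = 80.4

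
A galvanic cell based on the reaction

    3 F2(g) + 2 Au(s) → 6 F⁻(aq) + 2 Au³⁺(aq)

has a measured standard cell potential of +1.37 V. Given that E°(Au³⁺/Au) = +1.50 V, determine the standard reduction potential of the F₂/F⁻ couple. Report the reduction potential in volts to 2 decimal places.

+2.87 V

In the reaction as written the F₂/F⁻ couple is reduced (cathode) and Au³⁺/Au is oxidized (anode), so E°cell = E°(F₂/F⁻) − E°(Au³⁺/Au).
E°(F₂/F⁻) = E°cell + E°(anode) = +1.37 + (+1.50) = +2.87 V.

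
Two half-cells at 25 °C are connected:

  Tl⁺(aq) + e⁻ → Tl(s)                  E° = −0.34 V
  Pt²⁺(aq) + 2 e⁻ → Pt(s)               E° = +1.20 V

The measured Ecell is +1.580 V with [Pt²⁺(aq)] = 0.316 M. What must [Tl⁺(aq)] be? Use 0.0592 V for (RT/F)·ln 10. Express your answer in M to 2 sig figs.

With Pt²⁺/Pt at the cathode and Tl⁺/Tl at the anode, E°cell = +1.20 − (−0.34) = +1.54 V (n = 2).
Rearranging E = E° − (0.0592/n)·log Q gives log Q = 2(+1.54 − (+1.580))/0.0592 = −1.351.
For Pt²⁺(aq) + 2 Tl(s) → Pt(s) + 2 Tl⁺(aq), the reaction quotient is Q = [Tl⁺(aq)]^2 / [Pt²⁺(aq)].
Isolating [Tl⁺(aq)] in Q = 10^{−1.351} yields log [Tl⁺(aq)] = −0.926, i.e. 0.12 M.

0.12 M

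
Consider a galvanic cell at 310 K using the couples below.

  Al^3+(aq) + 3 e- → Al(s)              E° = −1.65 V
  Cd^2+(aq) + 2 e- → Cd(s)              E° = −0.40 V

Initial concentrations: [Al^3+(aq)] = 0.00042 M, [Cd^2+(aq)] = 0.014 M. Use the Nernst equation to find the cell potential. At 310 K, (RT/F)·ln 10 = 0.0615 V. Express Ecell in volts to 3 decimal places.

+1.262 V

Since E°(Cd²⁺/Cd) > E°(Al³⁺/Al), Cd²⁺/Cd serves as the cathode.
E°cell = −0.40 − (−1.65) = +1.25 V, with n = 6 electrons transferred.
Balancing gives 3 Cd^2+(aq) + 2 Al(s) → 3 Cd(s) + 2 Al^3+(aq); hence Q = [Al^3+(aq)]^2 / [Cd^2+(aq)]^3 = 0.0643 (log Q = −1.192).
E = E° − (0.0615/n)·log Q = +1.25 − (0.0615/6)(−1.192) = +1.262 V.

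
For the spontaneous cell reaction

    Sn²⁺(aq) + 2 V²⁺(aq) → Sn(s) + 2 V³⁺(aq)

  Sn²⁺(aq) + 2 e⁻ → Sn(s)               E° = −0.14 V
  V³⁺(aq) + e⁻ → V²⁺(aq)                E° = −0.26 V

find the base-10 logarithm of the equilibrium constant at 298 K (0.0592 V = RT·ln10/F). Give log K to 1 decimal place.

log K = 4.1

The Sn²⁺/Sn couple is reduced (cathode); E°cell = −0.14 − (−0.26) = +0.12 V with n = 2.
At equilibrium E = 0, so log K = nE°cell / 0.0592 = (2)(+0.12) / 0.0592 = 4.1.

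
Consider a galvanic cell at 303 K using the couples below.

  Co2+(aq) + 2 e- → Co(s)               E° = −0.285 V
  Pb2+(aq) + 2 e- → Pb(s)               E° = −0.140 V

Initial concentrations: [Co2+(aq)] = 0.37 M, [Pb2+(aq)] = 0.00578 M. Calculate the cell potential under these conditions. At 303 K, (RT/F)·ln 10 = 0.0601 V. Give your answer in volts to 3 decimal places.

Pb²⁺/Pb is reduced (cathode, E° = −0.140 V) and Co²⁺/Co is oxidized (anode).
E°cell = E°cat − E°an = −0.140 − (−0.285) = +0.145 V; n = 2.
Balancing gives Pb2+(aq) + Co(s) → Pb(s) + Co2+(aq); hence Q = [Co2+(aq)] / [Pb2+(aq)] = 64 (log Q = 1.806).
By the Nernst equation, E = +0.145 − (0.0601/2)·(1.806) = +0.091 V.

+0.091 V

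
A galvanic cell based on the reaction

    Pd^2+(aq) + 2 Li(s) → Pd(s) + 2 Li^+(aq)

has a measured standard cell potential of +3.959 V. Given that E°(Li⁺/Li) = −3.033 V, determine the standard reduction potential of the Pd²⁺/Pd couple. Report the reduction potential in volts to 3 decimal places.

+0.926 V

In the reaction as written the Pd²⁺/Pd couple is reduced (cathode) and Li⁺/Li is oxidized (anode), so E°cell = E°(Pd²⁺/Pd) − E°(Li⁺/Li).
E°(Pd²⁺/Pd) = E°cell + E°(anode) = +3.959 + (−3.033) = +0.926 V.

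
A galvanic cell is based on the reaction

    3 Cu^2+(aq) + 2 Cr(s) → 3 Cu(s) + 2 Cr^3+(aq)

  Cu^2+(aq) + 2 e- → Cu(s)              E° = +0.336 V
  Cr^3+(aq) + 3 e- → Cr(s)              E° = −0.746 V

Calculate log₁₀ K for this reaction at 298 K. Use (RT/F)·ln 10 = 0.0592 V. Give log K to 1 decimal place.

log K = 109.7

The Cu²⁺/Cu couple is reduced (cathode); E°cell = +0.336 − (−0.746) = +1.082 V with n = 6.
At equilibrium E = 0, so log K = nE°cell / 0.0592 = (6)(+1.082) / 0.0592 = 109.7.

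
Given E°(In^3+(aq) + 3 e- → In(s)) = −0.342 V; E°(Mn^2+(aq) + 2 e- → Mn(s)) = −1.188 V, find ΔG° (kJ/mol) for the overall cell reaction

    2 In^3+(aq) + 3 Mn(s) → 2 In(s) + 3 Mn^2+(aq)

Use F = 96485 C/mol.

−490 kJ/mol

In the reaction as written In^3+(aq) is reduced, so the In³⁺/In couple is the cathode and Mn²⁺/Mn is the anode.
E°cell = −0.342 − (−1.188) = +0.846 V; balancing electrons gives n = 6.
ΔG° = −nFE°cell = −(6)(96485)(+0.846) J/mol = −490 kJ/mol.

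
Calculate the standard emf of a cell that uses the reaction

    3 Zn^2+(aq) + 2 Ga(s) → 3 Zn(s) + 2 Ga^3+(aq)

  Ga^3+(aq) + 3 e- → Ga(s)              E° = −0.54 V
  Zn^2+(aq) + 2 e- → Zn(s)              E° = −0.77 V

Zn^2+(aq) gains electrons, so the Zn²⁺/Zn couple is the cathode; the Ga³⁺/Ga couple is the anode.
E°cell = E°(cathode) − E°(anode) = −0.77 − (−0.54) = −0.23 V.

−0.23 V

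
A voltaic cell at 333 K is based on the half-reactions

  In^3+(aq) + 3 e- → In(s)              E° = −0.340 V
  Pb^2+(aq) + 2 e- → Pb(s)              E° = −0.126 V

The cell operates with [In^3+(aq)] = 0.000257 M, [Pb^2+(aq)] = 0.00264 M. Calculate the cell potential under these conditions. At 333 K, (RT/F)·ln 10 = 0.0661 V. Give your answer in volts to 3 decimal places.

Pb²⁺/Pb is reduced (cathode, E° = −0.126 V) and In³⁺/In is oxidized (anode).
The standard potential is −0.126 − (−0.340) = +0.214 V and the balanced reaction transfers n = 6 electrons.
For the overall reaction 3 Pb^2+(aq) + 2 In(s) → 3 Pb(s) + 2 In^3+(aq), Q = [In^3+(aq)]^2 / [Pb^2+(aq)]^3 = 3.59, giving log Q = 0.555.
By the Nernst equation, E = +0.214 − (0.0661/6)·(0.555) = +0.208 V.

+0.208 V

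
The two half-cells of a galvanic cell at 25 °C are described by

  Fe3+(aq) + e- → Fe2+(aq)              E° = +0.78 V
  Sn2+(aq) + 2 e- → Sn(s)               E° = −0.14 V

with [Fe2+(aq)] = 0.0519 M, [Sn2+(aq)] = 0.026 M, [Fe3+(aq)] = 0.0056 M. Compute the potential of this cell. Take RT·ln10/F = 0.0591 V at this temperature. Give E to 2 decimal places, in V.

+0.91 V

Since E°(Fe³⁺/Fe²⁺) > E°(Sn²⁺/Sn), Fe³⁺/Fe²⁺ serves as the cathode.
E°cell = +0.78 − (−0.14) = +0.92 V, with n = 2 electrons transferred.
The balanced reaction is 2 Fe3+(aq) + Sn(s) → 2 Fe2+(aq) + Sn2+(aq), so Q = ([Fe2+(aq)]^2·[Sn2+(aq)]) / [Fe3+(aq)]^2 = 2.23 and log Q = 0.349.
By the Nernst equation, E = +0.92 − (0.0591/2)·(0.349) = +0.91 V.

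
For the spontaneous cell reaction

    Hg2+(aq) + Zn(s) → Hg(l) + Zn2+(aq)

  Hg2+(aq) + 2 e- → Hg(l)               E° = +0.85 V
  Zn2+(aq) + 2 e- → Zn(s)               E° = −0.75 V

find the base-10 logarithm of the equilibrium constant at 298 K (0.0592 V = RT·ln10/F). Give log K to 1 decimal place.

The Hg²⁺/Hg couple is reduced (cathode); E°cell = +0.85 − (−0.75) = +1.60 V with n = 2.
At equilibrium E = 0, so log K = nE°cell / 0.0592 = (2)(+1.60) / 0.0592 = 54.1.

log K = 54.1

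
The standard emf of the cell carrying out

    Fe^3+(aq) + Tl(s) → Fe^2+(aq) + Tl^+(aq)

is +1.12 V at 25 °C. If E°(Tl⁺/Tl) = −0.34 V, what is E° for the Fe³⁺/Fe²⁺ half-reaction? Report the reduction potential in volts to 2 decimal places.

+0.78 V

In the reaction as written the Fe³⁺/Fe²⁺ couple is reduced (cathode) and Tl⁺/Tl is oxidized (anode), so E°cell = E°(Fe³⁺/Fe²⁺) − E°(Tl⁺/Tl).
E°(Fe³⁺/Fe²⁺) = E°cell + E°(anode) = +1.12 + (−0.34) = +0.78 V.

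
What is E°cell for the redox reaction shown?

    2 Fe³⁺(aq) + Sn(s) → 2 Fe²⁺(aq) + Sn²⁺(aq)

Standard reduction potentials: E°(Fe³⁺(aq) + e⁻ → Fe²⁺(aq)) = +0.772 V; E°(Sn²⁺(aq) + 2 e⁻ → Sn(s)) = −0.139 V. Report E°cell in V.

Fe³⁺(aq) gains electrons, so the Fe³⁺/Fe²⁺ couple is the cathode; the Sn²⁺/Sn couple is the anode.
E°cell = E°(cathode) − E°(anode) = +0.772 − (−0.139) = +0.911 V.

+0.911 V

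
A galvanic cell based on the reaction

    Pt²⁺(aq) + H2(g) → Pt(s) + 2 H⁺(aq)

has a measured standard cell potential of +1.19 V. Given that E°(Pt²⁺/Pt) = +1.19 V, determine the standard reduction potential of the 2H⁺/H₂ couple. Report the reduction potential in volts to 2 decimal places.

+0.00 V

In the reaction as written the Pt²⁺/Pt couple is reduced (cathode) and 2H⁺/H₂ is oxidized (anode), so E°cell = E°(Pt²⁺/Pt) − E°(2H⁺/H₂).
E°(2H⁺/H₂) = E°(cathode) − E°cell = +1.19 − (+1.19) = +0.00 V.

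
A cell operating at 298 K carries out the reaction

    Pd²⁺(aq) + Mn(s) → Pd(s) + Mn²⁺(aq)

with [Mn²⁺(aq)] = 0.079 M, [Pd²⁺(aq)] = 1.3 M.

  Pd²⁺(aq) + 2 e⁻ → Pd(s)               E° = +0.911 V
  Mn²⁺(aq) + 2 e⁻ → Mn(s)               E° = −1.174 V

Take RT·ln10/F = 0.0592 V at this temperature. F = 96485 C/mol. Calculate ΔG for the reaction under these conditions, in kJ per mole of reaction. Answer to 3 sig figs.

E°cell = +0.911 − (−1.174) = +2.085 V; the balanced reaction transfers n = 2 electrons.
The reaction quotient is [Mn²⁺(aq)] / [Pd²⁺(aq)] = 0.0608; by Nernst, E = +2.085 − (0.0592/2)(−1.216) = +2.1210 V.
ΔG = −nFE = −(2)(96485)(+2.1210) J/mol = −409 kJ/mol.

−409 kJ/mol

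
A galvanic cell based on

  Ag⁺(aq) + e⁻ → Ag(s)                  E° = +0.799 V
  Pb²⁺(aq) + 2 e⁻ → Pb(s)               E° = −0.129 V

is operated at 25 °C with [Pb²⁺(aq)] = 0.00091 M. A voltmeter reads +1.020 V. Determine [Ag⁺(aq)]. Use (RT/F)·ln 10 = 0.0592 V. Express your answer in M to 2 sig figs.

With Ag⁺/Ag at the cathode and Pb²⁺/Pb at the anode, E°cell = +0.799 − (−0.129) = +0.928 V (n = 2).
From the Nernst equation, log Q = n(E° − E)/0.0592 = 2·(+0.928 − (+1.020))/0.0592 = −3.108.
Balancing electrons gives 2 Ag⁺(aq) + Pb(s) → 2 Ag(s) + Pb²⁺(aq); thus Q = [Pb²⁺(aq)] / [Ag⁺(aq)]^2.
Substituting the known concentrations and solving, log [Ag⁺(aq)] = 0.034 and [Ag⁺(aq)] = 1.1 M.

1.1 M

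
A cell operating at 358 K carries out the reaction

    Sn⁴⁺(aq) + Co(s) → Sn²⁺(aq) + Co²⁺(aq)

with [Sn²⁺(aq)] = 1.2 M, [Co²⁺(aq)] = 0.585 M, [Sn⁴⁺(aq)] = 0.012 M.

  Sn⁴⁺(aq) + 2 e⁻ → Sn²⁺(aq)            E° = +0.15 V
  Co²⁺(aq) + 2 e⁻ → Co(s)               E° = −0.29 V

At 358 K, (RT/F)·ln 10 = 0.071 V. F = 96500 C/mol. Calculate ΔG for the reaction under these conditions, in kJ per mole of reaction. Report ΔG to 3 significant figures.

−72.8 kJ/mol

E°cell = +0.15 − (−0.29) = +0.44 V; the balanced reaction transfers n = 2 electrons.
Here Q = ([Sn²⁺(aq)]·[Co²⁺(aq)]) / [Sn⁴⁺(aq)] = 58.5 (log Q = 1.767), giving E = +0.44 − (0.071/2)·(1.767) = +0.3773 V.
ΔG = −nFE = −(2)(96500)(+0.3773) J/mol = −72.8 kJ/mol.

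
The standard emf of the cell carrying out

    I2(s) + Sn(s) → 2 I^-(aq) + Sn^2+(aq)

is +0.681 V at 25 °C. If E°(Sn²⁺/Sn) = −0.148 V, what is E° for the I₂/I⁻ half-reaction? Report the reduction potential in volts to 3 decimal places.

+0.533 V

In the reaction as written the I₂/I⁻ couple is reduced (cathode) and Sn²⁺/Sn is oxidized (anode), so E°cell = E°(I₂/I⁻) − E°(Sn²⁺/Sn).
E°(I₂/I⁻) = E°cell + E°(anode) = +0.681 + (−0.148) = +0.533 V.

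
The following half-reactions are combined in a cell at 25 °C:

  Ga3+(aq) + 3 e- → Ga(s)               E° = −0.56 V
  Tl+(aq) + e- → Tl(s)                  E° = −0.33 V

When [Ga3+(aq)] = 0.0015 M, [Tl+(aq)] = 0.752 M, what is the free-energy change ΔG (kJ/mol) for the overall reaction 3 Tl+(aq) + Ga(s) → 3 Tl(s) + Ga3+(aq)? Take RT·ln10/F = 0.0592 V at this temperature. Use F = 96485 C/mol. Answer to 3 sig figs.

−80.6 kJ/mol

E°cell = −0.33 − (−0.56) = +0.23 V; the balanced reaction transfers n = 3 electrons.
Q = [Ga3+(aq)] / [Tl+(aq)]^3 = 0.00353, so log Q = −2.453 and E = +0.23 − (0.0592/3)(−2.453) = +0.2784 V.
Then ΔG = −nFE = −3 × 96485 × +0.2784 J/mol = −80.6 kJ/mol.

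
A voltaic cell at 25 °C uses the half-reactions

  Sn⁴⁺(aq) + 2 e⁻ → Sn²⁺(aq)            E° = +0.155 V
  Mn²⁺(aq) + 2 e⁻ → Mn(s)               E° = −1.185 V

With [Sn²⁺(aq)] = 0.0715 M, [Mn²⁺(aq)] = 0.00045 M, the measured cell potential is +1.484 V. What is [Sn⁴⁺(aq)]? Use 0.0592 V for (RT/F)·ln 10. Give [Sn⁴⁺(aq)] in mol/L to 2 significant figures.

2.4 M

Sn⁴⁺/Sn²⁺ is the cathode (higher E°); E°cell = +0.155 − (−1.185) = +1.340 V with n = 2.
Since E = E° − (0.0592/n)·log Q, log Q = n(E° − E)/0.0592 = −4.865.
The balanced reaction is Sn⁴⁺(aq) + Mn(s) → Sn²⁺(aq) + Mn²⁺(aq), so Q = ([Sn²⁺(aq)]·[Mn²⁺(aq)]) / [Sn⁴⁺(aq)].
Substituting the known concentrations and solving, log [Sn⁴⁺(aq)] = 0.373 and [Sn⁴⁺(aq)] = 2.4 M.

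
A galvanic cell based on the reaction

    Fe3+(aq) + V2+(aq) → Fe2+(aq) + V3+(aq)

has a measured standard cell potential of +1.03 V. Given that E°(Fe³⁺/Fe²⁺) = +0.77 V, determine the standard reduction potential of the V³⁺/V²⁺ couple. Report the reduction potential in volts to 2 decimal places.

In the reaction as written the Fe³⁺/Fe²⁺ couple is reduced (cathode) and V³⁺/V²⁺ is oxidized (anode), so E°cell = E°(Fe³⁺/Fe²⁺) − E°(V³⁺/V²⁺).
E°(V³⁺/V²⁺) = E°(cathode) − E°cell = +0.77 − (+1.03) = −0.26 V.

−0.26 V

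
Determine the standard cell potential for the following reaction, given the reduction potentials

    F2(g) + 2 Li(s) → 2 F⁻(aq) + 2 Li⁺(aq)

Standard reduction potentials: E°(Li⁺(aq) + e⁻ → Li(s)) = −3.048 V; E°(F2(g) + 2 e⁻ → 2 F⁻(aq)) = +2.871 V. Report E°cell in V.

F2(g) gains electrons, so the F₂/F⁻ couple is the cathode; the Li⁺/Li couple is the anode.
E°cell = E°(cathode) − E°(anode) = +2.871 − (−3.048) = +5.919 V.

+5.919 V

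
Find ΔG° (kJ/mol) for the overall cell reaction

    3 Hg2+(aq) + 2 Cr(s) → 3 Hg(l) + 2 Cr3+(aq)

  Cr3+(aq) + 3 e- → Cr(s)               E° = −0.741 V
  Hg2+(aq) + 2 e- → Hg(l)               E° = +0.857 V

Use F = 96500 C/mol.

In the reaction as written Hg2+(aq) is reduced, so the Hg²⁺/Hg couple is the cathode and Cr³⁺/Cr is the anode.
E°cell = +0.857 − (−0.741) = +1.598 V; balancing electrons gives n = 6.
ΔG° = −nFE°cell = −(6)(96500)(+1.598) J/mol = −925 kJ/mol.

−925 kJ/mol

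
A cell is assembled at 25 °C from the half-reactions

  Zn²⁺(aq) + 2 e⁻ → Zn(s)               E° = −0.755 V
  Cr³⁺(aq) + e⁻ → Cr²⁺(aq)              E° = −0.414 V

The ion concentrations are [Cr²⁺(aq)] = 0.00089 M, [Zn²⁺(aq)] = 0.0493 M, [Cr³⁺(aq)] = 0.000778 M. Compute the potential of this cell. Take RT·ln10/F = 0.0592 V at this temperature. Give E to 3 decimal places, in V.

+0.376 V

Cr³⁺/Cr²⁺ is reduced (cathode, E° = −0.414 V) and Zn²⁺/Zn is oxidized (anode).
E°cell = E°cat − E°an = −0.414 − (−0.755) = +0.341 V; n = 2.
Balancing gives 2 Cr³⁺(aq) + Zn(s) → 2 Cr²⁺(aq) + Zn²⁺(aq); hence Q = ([Cr²⁺(aq)]^2·[Zn²⁺(aq)]) / [Cr³⁺(aq)]^2 = 0.0645 (log Q = −1.190).
By the Nernst equation, E = +0.341 − (0.0592/2)·(−1.190) = +0.376 V.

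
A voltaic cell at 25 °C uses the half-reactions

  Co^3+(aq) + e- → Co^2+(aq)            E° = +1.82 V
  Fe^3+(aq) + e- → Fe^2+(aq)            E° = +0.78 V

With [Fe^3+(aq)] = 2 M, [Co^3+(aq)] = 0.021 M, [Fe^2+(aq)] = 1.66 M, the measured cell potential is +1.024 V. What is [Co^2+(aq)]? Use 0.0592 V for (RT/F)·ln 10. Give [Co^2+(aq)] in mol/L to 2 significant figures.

0.032 M

The Co³⁺/Co²⁺ couple has the larger reduction potential, so it is the cathode: E°cell = +1.82 − (+0.78) = +1.04 V and n = 1.
From the Nernst equation, log Q = n(E° − E)/0.0592 = 1·(+1.04 − (+1.024))/0.0592 = 0.270.
Balancing electrons gives Co^3+(aq) + Fe^2+(aq) → Co^2+(aq) + Fe^3+(aq); thus Q = ([Co^2+(aq)]·[Fe^3+(aq)]) / ([Co^3+(aq)]·[Fe^2+(aq)]).
Solving for the unknown gives log [Co^2+(aq)] = −1.489, so [Co^2+(aq)] ≈ 0.032 M.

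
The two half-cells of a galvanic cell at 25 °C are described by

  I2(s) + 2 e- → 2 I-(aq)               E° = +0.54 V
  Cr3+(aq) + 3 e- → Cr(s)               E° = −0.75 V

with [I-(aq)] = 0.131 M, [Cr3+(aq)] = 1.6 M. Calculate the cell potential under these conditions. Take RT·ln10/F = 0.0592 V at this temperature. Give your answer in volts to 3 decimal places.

The I₂/I⁻ couple has the more positive E°, so it is the cathode; Cr³⁺/Cr is the anode.
E°cell = E°cat − E°an = +0.54 − (−0.75) = +1.29 V; n = 6.
Balancing gives 3 I2(s) + 2 Cr(s) → 6 I-(aq) + 2 Cr3+(aq); hence Q = [I-(aq)]^6·[Cr3+(aq)]^2 = 1.29×10^−5 (log Q = −4.888).
By the Nernst equation, E = +1.29 − (0.0592/6)·(−4.888) = +1.338 V.

+1.338 V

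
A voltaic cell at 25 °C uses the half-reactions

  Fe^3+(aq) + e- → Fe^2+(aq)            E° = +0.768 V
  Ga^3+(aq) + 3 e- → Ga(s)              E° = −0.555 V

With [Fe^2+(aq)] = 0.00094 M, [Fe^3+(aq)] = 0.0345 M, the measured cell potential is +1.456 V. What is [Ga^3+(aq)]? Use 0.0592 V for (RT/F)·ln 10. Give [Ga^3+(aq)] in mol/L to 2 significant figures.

Fe³⁺/Fe²⁺ is the cathode (higher E°); E°cell = +0.768 − (−0.555) = +1.323 V with n = 3.
From the Nernst equation, log Q = n(E° − E)/0.0592 = 3·(+1.323 − (+1.456))/0.0592 = −6.740.
For 3 Fe^3+(aq) + Ga(s) → 3 Fe^2+(aq) + Ga^3+(aq), the reaction quotient is Q = ([Fe^2+(aq)]^3·[Ga^3+(aq)]) / [Fe^3+(aq)]^3.
Isolating [Ga^3+(aq)] in Q = 10^{−6.740} yields log [Ga^3+(aq)] = −2.046, i.e. 0.0090 M.

0.0090 M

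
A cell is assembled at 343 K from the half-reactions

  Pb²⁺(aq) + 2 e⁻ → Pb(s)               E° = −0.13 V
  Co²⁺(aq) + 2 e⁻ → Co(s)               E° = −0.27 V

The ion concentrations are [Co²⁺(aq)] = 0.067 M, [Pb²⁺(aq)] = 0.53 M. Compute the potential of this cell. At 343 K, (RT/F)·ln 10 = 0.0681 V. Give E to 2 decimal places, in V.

+0.17 V

The Pb²⁺/Pb couple has the more positive E°, so it is the cathode; Co²⁺/Co is the anode.
The standard potential is −0.13 − (−0.27) = +0.14 V and the balanced reaction transfers n = 2 electrons.
Balancing gives Pb²⁺(aq) + Co(s) → Pb(s) + Co²⁺(aq); hence Q = [Co²⁺(aq)] / [Pb²⁺(aq)] = 0.126 (log Q = −0.898).
E = E° − (0.0681/n)·log Q = +0.14 − (0.0681/2)(−0.898) = +0.17 V.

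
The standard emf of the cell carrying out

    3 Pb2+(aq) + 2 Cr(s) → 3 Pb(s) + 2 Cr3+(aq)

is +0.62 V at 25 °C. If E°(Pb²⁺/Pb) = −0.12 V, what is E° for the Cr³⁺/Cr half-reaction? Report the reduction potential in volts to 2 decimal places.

−0.74 V

In the reaction as written the Pb²⁺/Pb couple is reduced (cathode) and Cr³⁺/Cr is oxidized (anode), so E°cell = E°(Pb²⁺/Pb) − E°(Cr³⁺/Cr).
E°(Cr³⁺/Cr) = E°(cathode) − E°cell = −0.12 − (+0.62) = −0.74 V.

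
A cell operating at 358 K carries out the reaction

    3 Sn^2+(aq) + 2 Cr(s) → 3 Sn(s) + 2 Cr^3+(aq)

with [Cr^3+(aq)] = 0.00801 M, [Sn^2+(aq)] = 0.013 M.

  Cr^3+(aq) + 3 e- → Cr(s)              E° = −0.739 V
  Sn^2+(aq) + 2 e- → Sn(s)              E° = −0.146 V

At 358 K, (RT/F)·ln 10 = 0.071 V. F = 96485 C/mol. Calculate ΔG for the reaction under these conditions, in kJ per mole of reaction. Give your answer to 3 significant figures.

With Sn²⁺/Sn reduced at the cathode, E°cell = −0.146 − (−0.739) = +0.593 V and n = 6.
Q = [Cr^3+(aq)]^2 / [Sn^2+(aq)]^3 = 29.2, so log Q = 1.465 and E = +0.593 − (0.071/6)(1.465) = +0.5757 V.
Finally ΔG = −nFE = −(6)(96485 C/mol)(+0.5757 V) = −333 kJ/mol.

−333 kJ/mol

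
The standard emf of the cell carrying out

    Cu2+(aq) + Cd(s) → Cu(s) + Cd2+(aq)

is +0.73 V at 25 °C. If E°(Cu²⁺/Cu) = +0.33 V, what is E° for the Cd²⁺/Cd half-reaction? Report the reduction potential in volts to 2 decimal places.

In the reaction as written the Cu²⁺/Cu couple is reduced (cathode) and Cd²⁺/Cd is oxidized (anode), so E°cell = E°(Cu²⁺/Cu) − E°(Cd²⁺/Cd).
E°(Cd²⁺/Cd) = E°(cathode) − E°cell = +0.33 − (+0.73) = −0.40 V.

−0.40 V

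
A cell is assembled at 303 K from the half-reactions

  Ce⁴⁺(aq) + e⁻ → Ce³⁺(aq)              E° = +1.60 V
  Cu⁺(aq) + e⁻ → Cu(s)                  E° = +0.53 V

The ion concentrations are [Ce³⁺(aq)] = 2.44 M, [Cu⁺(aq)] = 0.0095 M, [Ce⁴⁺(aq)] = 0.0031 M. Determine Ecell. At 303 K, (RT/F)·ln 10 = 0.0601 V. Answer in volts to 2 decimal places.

+1.02 V

Since E°(Ce⁴⁺/Ce³⁺) > E°(Cu⁺/Cu), Ce⁴⁺/Ce³⁺ serves as the cathode.
The standard potential is +1.60 − (+0.53) = +1.07 V and the balanced reaction transfers n = 1 electron.
For the overall reaction Ce⁴⁺(aq) + Cu(s) → Ce³⁺(aq) + Cu⁺(aq), Q = ([Ce³⁺(aq)]·[Cu⁺(aq)]) / [Ce⁴⁺(aq)] = 7.48, giving log Q = 0.874.
Applying E = E° − (RT ln10/nF)·log Q gives +1.07 − (0.0601/1)(0.874) = +1.02 V.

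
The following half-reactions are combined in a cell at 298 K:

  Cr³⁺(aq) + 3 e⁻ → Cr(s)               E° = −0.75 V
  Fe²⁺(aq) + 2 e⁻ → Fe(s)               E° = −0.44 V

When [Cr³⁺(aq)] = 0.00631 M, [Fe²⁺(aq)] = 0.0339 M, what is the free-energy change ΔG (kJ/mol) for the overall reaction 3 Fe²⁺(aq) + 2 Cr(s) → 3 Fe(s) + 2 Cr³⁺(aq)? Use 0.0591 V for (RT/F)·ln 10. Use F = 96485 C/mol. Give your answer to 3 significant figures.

−179 kJ/mol

E°cell = −0.44 − (−0.75) = +0.31 V; the balanced reaction transfers n = 6 electrons.
Here Q = [Cr³⁺(aq)]^2 / [Fe²⁺(aq)]^3 = 1.02 (log Q = 0.009), giving E = +0.31 − (0.0591/6)·(0.009) = +0.3099 V.
Finally ΔG = −nFE = −(6)(96485 C/mol)(+0.3099 V) = −179 kJ/mol.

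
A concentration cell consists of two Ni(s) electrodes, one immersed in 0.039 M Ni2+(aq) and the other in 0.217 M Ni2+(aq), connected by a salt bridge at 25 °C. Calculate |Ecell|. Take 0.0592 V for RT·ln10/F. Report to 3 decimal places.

For a concentration cell E°cell = 0, since both electrodes use the same couple.
The compartment with the higher Ni2+(aq) concentration (0.217 M) acts as the cathode; ions are reduced there and produced at the dilute (0.039 M) anode.
With n = 2, Ecell = −(0.0592/2)·log([dilute]/[conc]) = −(0.0592/2)·log(0.039/0.217) = +0.022 V.

0.022 V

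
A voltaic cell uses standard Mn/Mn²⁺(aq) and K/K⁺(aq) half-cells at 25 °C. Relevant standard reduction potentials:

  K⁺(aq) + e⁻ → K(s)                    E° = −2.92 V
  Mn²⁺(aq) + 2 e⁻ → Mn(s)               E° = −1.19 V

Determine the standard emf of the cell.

+1.73 V

Of the two couples in this cell, the one with the more positive reduction potential is reduced at the cathode: here that is Mn²⁺/Mn (−1.19 V); K⁺/K (−2.92 V) is the anode.
E°cell = E°(cathode) − E°(anode) = −1.19 − (−2.92) = +1.73 V.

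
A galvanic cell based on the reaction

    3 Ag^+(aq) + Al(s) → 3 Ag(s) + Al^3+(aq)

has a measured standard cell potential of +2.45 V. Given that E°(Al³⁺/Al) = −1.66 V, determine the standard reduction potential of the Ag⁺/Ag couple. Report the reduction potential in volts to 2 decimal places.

In the reaction as written the Ag⁺/Ag couple is reduced (cathode) and Al³⁺/Al is oxidized (anode), so E°cell = E°(Ag⁺/Ag) − E°(Al³⁺/Al).
E°(Ag⁺/Ag) = E°cell + E°(anode) = +2.45 + (−1.66) = +0.79 V.

+0.79 V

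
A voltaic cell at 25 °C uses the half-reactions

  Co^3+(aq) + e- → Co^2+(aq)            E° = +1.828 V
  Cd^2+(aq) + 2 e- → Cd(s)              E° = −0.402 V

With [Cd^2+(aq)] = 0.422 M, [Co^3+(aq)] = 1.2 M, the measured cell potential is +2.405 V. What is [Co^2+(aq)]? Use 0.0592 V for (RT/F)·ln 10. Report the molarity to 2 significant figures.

With Co³⁺/Co²⁺ at the cathode and Cd²⁺/Cd at the anode, E°cell = +1.828 − (−0.402) = +2.230 V (n = 2).
Rearranging E = E° − (0.0592/n)·log Q gives log Q = 2(+2.230 − (+2.405))/0.0592 = −5.912.
Balancing electrons gives 2 Co^3+(aq) + Cd(s) → 2 Co^2+(aq) + Cd^2+(aq); thus Q = ([Co^2+(aq)]^2·[Cd^2+(aq)]) / [Co^3+(aq)]^2.
Solving for the unknown gives log [Co^2+(aq)] = −2.689, so [Co^2+(aq)] ≈ 0.0020 M.

0.0020 M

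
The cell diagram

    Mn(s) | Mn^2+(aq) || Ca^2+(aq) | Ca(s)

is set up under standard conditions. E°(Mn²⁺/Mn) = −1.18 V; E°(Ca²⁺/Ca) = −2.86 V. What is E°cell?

By convention the left-hand electrode in cell notation is the anode (oxidation) and the right-hand electrode is the cathode (reduction).
E°cell = E°(right) − E°(left) = −2.86 − (−1.18) = −1.68 V.
The negative sign shows that, as written, the cell would require an external voltage to drive the reaction.

−1.68 V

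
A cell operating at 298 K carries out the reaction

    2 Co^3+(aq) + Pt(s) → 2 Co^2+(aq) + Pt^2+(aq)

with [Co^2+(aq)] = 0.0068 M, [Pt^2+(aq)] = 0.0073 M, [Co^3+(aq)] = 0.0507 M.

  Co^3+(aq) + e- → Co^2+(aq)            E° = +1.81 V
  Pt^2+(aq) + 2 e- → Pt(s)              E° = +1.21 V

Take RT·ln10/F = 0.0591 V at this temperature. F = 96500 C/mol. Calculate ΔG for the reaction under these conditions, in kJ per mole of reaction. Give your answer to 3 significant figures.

E°cell = +1.81 − (+1.21) = +0.60 V; the balanced reaction transfers n = 2 electrons.
Here Q = ([Co^2+(aq)]^2·[Pt^2+(aq)]) / [Co^3+(aq)]^2 = 0.000131 (log Q = −3.882), giving E = +0.60 − (0.0591/2)·(−3.882) = +0.7147 V.
ΔG = −nFE = −(2)(96500)(+0.7147) J/mol = −138 kJ/mol.

−138 kJ/mol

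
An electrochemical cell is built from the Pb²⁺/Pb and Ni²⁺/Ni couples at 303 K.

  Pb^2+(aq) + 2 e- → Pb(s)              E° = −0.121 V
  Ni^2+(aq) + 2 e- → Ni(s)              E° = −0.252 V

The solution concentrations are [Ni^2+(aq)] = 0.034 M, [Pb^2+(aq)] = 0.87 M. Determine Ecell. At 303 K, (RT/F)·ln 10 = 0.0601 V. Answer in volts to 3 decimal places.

+0.173 V

The Pb²⁺/Pb couple has the more positive E°, so it is the cathode; Ni²⁺/Ni is the anode.
The standard potential is −0.121 − (−0.252) = +0.131 V and the balanced reaction transfers n = 2 electrons.
For the overall reaction Pb^2+(aq) + Ni(s) → Pb(s) + Ni^2+(aq), Q = [Ni^2+(aq)] / [Pb^2+(aq)] = 0.0391, giving log Q = −1.408.
By the Nernst equation, E = +0.131 − (0.0601/2)·(−1.408) = +0.173 V.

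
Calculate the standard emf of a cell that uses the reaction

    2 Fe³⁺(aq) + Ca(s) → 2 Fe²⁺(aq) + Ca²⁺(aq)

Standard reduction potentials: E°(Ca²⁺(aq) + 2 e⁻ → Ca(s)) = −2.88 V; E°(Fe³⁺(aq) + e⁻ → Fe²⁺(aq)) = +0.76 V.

+3.64 V

Fe³⁺(aq) gains electrons, so the Fe³⁺/Fe²⁺ couple is the cathode; the Ca²⁺/Ca couple is the anode.
E°cell = E°(cathode) − E°(anode) = +0.76 − (−2.88) = +3.64 V.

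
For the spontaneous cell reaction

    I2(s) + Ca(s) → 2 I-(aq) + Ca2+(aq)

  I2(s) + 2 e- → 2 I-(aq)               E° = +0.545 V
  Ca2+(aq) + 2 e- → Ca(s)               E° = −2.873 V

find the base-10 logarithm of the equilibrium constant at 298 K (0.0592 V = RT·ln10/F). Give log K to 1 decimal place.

log K = 115.5

The I₂/I⁻ couple is reduced (cathode); E°cell = +0.545 − (−2.873) = +3.418 V with n = 2.
At equilibrium E = 0, so log K = nE°cell / 0.0592 = (2)(+3.418) / 0.0592 = 115.5.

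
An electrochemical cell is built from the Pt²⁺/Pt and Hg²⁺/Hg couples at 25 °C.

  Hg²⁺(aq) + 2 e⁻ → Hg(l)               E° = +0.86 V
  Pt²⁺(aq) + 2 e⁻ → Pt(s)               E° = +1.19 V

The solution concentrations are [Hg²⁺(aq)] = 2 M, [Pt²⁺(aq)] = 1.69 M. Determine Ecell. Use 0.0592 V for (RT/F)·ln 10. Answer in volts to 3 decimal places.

Since E°(Pt²⁺/Pt) > E°(Hg²⁺/Hg), Pt²⁺/Pt serves as the cathode.
E°cell = E°cat − E°an = +1.19 − (+0.86) = +0.33 V; n = 2.
Balancing gives Pt²⁺(aq) + Hg(l) → Pt(s) + Hg²⁺(aq); hence Q = [Hg²⁺(aq)] / [Pt²⁺(aq)] = 1.18 (log Q = 0.073).
Applying E = E° − (RT ln10/nF)·log Q gives +0.33 − (0.0592/2)(0.073) = +0.328 V.

+0.328 V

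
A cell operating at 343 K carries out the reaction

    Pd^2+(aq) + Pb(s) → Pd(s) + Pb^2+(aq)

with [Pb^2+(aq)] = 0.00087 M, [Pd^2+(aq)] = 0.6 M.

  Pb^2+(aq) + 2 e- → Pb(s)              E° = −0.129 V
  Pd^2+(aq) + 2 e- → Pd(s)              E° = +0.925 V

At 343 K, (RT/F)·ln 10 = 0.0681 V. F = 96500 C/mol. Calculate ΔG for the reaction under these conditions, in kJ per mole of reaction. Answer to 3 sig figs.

−222 kJ/mol

E°cell = +0.925 − (−0.129) = +1.054 V; the balanced reaction transfers n = 2 electrons.
Q = [Pb^2+(aq)] / [Pd^2+(aq)] = 0.00145, so log Q = −2.839 and E = +1.054 − (0.0681/2)(−2.839) = +1.1507 V.
ΔG = −nFE = −(2)(96500)(+1.1507) J/mol = −222 kJ/mol.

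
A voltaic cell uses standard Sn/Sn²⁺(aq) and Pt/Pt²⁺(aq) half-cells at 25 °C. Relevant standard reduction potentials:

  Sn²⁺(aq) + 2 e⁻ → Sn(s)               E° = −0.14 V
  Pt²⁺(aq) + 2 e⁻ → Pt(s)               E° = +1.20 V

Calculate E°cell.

+1.34 V

The Pt²⁺/Pt couple has the higher E°, so Pt ion is reduced (cathode) and Sn is oxidized (anode).
E°cell = E°(cathode) − E°(anode) = +1.20 − (−0.14) = +1.34 V.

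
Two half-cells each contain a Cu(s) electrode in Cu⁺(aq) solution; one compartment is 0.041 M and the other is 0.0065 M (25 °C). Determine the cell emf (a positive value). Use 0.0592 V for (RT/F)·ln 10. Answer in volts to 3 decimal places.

For a concentration cell E°cell = 0, since both electrodes use the same couple.
The compartment with the higher Cu⁺(aq) concentration (0.041 M) acts as the cathode; ions are reduced there and produced at the dilute (0.0065 M) anode.
With n = 1, Ecell = −(0.0592/1)·log([dilute]/[conc]) = −(0.0592/1)·log(0.0065/0.041) = +0.047 V.

0.047 V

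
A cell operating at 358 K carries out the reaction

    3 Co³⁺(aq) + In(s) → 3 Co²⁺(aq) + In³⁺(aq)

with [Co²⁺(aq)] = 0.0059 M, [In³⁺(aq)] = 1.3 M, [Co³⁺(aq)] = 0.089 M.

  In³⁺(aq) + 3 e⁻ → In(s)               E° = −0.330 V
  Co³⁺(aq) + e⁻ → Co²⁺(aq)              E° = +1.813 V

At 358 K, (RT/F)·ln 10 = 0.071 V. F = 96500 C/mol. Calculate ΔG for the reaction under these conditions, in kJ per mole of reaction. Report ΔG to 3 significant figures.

E°cell = +1.813 − (−0.330) = +2.143 V; the balanced reaction transfers n = 3 electrons.
Q = ([Co²⁺(aq)]^3·[In³⁺(aq)]) / [Co³⁺(aq)]^3 = 0.000379, so log Q = −3.422 and E = +2.143 − (0.071/3)(−3.422) = +2.2240 V.
Finally ΔG = −nFE = −(3)(96500 C/mol)(+2.2240 V) = −644 kJ/mol.

−644 kJ/mol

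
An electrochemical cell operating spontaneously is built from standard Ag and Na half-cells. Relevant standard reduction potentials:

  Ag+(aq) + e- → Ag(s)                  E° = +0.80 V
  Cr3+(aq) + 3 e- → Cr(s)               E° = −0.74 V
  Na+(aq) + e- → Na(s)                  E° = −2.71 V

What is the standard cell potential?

Of the two couples in this cell, the one with the more positive reduction potential is reduced at the cathode: here that is Ag⁺/Ag (+0.80 V); Na⁺/Na (−2.71 V) is the anode.
E°cell = E°(cathode) − E°(anode) = +0.80 − (−2.71) = +3.51 V.

+3.51 V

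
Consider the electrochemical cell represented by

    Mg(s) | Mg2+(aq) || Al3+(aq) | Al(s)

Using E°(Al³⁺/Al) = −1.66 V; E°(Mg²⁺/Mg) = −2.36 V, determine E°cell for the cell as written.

+0.70 V

By convention the left-hand electrode in cell notation is the anode (oxidation) and the right-hand electrode is the cathode (reduction).
E°cell = E°(right) − E°(left) = −1.66 − (−2.36) = +0.70 V.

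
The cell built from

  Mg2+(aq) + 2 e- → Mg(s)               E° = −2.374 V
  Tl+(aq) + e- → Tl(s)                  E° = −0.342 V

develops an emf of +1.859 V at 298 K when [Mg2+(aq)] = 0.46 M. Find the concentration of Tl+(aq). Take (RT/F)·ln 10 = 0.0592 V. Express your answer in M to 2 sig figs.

With Tl⁺/Tl at the cathode and Mg²⁺/Mg at the anode, E°cell = −0.342 − (−2.374) = +2.032 V (n = 2).
Rearranging E = E° − (0.0592/n)·log Q gives log Q = 2(+2.032 − (+1.859))/0.0592 = 5.845.
For 2 Tl+(aq) + Mg(s) → 2 Tl(s) + Mg2+(aq), the reaction quotient is Q = [Mg2+(aq)] / [Tl+(aq)]^2.
Substituting the known concentrations and solving, log [Tl+(aq)] = −3.091 and [Tl+(aq)] = 0.00081 M.

0.00081 M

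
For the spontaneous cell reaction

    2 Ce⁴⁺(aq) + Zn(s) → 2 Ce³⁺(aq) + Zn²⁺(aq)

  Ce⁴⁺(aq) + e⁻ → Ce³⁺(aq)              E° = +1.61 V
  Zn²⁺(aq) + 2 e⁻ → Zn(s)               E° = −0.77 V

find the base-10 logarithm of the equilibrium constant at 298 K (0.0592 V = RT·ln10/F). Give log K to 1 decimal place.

log K = 80.4

The Ce⁴⁺/Ce³⁺ couple is reduced (cathode); E°cell = +1.61 − (−0.77) = +2.38 V with n = 2.
At equilibrium E = 0, so log K = nE°cell / 0.0592 = (2)(+2.38) / 0.0592 = 80.4.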